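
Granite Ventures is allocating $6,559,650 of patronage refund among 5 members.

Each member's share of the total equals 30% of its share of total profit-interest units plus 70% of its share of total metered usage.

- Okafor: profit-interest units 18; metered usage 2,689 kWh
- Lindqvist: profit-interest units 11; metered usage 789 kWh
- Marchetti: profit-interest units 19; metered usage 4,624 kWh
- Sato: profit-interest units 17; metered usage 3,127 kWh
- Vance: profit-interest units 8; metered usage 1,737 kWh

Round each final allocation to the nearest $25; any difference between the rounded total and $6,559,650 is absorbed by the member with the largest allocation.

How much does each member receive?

Okafor: $1,437,500; Lindqvist: $575,950; Marchetti: $2,149,725; Sato: $1,565,675; Vance: $830,800

Profit-interest units total 73; metered usage total 12,966.
Composite weights (30% profit-interest units + 70% metered usage): Okafor 0.2191; Lindqvist 0.0878; Marchetti 0.3277; Sato 0.2387; Vance 0.1267.
Pro-rata amounts: Okafor 1,437,511.82; Lindqvist 575,947.11; Marchetti 2,149,726.56; Sato 1,565,666.85; Vance 830,797.66.
Rounded to nearest $25: Okafor $1,437,500; Lindqvist $575,950; Marchetti $2,149,725; Sato $1,565,675; Vance $830,800. Sum = $6,559,650.
Rounded total matches; no reconciliation needed.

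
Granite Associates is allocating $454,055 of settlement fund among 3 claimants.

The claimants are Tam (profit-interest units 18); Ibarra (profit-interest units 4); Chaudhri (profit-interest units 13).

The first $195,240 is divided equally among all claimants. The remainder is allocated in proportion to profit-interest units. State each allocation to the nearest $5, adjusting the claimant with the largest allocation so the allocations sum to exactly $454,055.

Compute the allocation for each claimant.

First tranche $195,240 split equally: $65,080 each.
Remainder $258,815 by profit-interest units (total 35): Tam 133,104.86 → $133,105; Ibarra 29,578.86 → $29,580; Chaudhri 96,131.29 → $96,130.
Totals: Tam $65,080 + $133,105 = $198,185; Ibarra $65,080 + $29,580 = $94,660; Chaudhri $65,080 + $96,130 = $161,210.

Tam: $198,185; Ibarra: $94,660; Chaudhri: $161,210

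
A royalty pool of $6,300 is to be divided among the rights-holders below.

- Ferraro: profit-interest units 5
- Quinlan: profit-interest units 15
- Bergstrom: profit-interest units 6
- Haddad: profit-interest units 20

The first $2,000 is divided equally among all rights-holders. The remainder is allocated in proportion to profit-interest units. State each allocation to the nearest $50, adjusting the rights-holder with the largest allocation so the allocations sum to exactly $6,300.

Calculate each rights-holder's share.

Ferraro: $950 · Quinlan: $1,900 · Bergstrom: $1,050 · Haddad: $2,400

$2,000 shared equally gives $500 per rights-holder.
Remainder $4,300 by profit-interest units (total 46): Ferraro 467.39 → $450; Quinlan 1,402.17 → $1,400; Bergstrom 560.87 → $550; Haddad 1,869.57 → $1,850.
Rounding difference +$50 on remainder applied to Haddad.
Totals: Ferraro $500 + $450 = $950; Quinlan $500 + $1,400 = $1,900; Bergstrom $500 + $550 = $1,050; Haddad $500 + $1,900 = $2,400.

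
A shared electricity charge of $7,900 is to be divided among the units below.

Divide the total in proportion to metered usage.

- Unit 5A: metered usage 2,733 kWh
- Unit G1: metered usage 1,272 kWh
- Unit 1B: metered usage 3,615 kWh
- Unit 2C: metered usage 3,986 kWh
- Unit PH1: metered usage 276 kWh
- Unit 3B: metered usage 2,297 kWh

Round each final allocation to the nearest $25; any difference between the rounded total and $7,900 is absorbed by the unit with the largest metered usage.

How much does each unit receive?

Metered usage total: 2,733 + 1,272 + 3,615 + 3,986 + 276 + 2,297 = 14,179.
Unrounded shares: Unit 5A 1,522.72; Unit G1 708.71; Unit 1B 2,014.14; Unit 2C 2,220.85; Unit PH1 153.78; Unit 3B 1,279.80.
Rounded to nearest $25: Unit 5A $1,525; Unit G1 $700; Unit 1B $2,025; Unit 2C $2,225; Unit PH1 $150; Unit 3B $1,275. Sum = $7,900.
Sum already equals the total — no adjustment.

Unit 5A: $1,525; Unit G1: $700; Unit 1B: $2,025; Unit 2C: $2,225; Unit PH1: $150; Unit 3B: $1,275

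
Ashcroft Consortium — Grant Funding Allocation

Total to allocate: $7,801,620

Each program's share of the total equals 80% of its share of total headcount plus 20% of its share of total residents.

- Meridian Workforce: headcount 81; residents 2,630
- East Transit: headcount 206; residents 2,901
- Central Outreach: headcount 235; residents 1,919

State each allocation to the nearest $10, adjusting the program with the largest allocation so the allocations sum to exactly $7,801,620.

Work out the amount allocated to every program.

Totals — headcount 522, residents 7,450.
Composite weights (80% headcount + 20% residents): Meridian Workforce 0.1947; East Transit 0.3936; Central Outreach 0.4117.
Raw shares: Meridian Workforce 1,519,302.75; East Transit 3,070,624.07; Central Outreach 3,211,693.18.
Rounded to nearest $10: Meridian Workforce $1,519,300; East Transit $3,070,620; Central Outreach $3,211,690. Sum = $7,801,610.
Difference $7,801,620 − $7,801,610 = +$10 applied to largest allocation (Central Outreach): Central Outreach becomes $3,211,700.

Meridian Workforce: $1,519,300 | East Transit: $3,070,620 | Central Outreach: $3,211,700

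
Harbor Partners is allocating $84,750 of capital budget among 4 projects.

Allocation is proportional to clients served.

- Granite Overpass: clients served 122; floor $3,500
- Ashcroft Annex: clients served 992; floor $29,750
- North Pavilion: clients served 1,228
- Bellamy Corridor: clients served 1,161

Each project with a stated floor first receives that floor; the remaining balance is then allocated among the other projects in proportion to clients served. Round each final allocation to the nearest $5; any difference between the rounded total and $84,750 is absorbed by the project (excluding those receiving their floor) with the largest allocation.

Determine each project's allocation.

Fund the minimums — Granite Overpass $3,500; Ashcroft Annex $29,750. Remaining pool $51,500.
Remaining pool split over remaining clients served 2,389: North Pavilion 26,472.16 → $26,470; Bellamy Corridor 25,027.84 → $25,030.

Granite Overpass: $3,500; Ashcroft Annex: $29,750; North Pavilion: $26,470; Bellamy Corridor: $25,030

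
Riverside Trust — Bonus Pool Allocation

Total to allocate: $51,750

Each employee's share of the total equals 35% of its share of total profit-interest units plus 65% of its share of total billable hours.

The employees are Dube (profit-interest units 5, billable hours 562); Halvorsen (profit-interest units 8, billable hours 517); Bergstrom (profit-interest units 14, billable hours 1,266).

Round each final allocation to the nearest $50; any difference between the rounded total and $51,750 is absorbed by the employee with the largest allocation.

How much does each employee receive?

Totals — profit-interest units 27, billable hours 2,345.
Combined weights (35% profit-interest units + 65% billable hours): Dube 0.2206; Halvorsen 0.2470; Bergstrom 0.5324.
Pro-rata amounts: Dube 11,415.69; Halvorsen 12,782.70; Bergstrom 27,551.61.
Rounded to nearest $50: Dube $11,400; Halvorsen $12,800; Bergstrom $27,550. Sum = $51,750.
No rounding difference to absorb.

Dube: $11,400; Halvorsen: $12,800; Bergstrom: $27,550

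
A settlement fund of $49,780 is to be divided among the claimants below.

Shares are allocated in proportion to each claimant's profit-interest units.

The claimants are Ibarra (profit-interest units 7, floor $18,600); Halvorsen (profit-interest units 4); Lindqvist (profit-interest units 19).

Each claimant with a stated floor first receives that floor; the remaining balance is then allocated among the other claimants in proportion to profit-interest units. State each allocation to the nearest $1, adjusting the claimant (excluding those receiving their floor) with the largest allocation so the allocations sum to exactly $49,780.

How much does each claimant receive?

Ibarra: $18,600 | Halvorsen: $5,423 | Lindqvist: $25,757

Guaranteed amounts: Ibarra $18,600. Balance $31,180.
Balance split over remaining profit-interest units 23: Halvorsen 5,422.61 → $5,423; Lindqvist 25,757.39 → $25,757.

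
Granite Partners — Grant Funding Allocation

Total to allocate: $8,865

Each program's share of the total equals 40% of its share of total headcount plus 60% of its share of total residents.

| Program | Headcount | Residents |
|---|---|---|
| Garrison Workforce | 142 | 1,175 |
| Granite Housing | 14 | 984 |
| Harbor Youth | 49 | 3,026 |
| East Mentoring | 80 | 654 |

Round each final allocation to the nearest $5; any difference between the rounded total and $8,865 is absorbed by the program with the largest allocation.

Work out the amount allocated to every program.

Headcount total 285; residents total 5,839.
Composite weights (40% headcount + 60% residents): Garrison Workforce 0.3200; Granite Housing 0.1208; Harbor Youth 0.3797; East Mentoring 0.1795.
Proportional shares: Garrison Workforce 2,837.14; Granite Housing 1,070.56; Harbor Youth 3,366.18; East Mentoring 1,591.13.
After rounding ($5): Garrison Workforce $2,835; Granite Housing $1,070; Harbor Youth $3,365; East Mentoring $1,590. Sum = $8,860.
Difference $8,865 − $8,860 = +$5 applied to largest allocation (Harbor Youth): Harbor Youth becomes $3,370.

Garrison Workforce: $2,835; Granite Housing: $1,070; Harbor Youth: $3,370; East Mentoring: $1,590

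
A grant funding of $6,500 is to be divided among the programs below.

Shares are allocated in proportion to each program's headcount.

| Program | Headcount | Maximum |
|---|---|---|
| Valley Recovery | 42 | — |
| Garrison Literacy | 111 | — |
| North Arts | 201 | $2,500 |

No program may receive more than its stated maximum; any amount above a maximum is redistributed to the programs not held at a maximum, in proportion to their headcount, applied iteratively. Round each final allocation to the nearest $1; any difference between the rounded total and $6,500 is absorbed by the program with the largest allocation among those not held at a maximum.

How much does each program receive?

Headcount total: 354.
Proportional shares (ignoring caps): Valley Recovery 771.19; Garrison Literacy 2,038.14; North Arts 3,690.68.
Held at cap: North Arts ($2,500); balance $4,000 reallocated over remaining headcount 153.
Shares after redistribution: Valley Recovery 1,098.04 → $1,098; Garrison Literacy 2,901.96 → $2,902.

Valley Recovery: $1,098; Garrison Literacy: $2,902; North Arts: $2,500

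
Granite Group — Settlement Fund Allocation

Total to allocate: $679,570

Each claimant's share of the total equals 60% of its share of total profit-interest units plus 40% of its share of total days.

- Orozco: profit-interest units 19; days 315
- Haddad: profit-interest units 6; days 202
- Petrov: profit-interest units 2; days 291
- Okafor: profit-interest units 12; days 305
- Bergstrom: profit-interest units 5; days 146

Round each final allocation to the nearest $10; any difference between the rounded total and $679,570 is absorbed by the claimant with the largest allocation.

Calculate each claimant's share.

Orozco: $244,090 | Haddad: $99,210 | Petrov: $81,360 | Okafor: $177,050 | Bergstrom: $77,860

Profit-interest units total 44; days total 1,259.
Combined weights (60% profit-interest units + 40% days): Orozco 0.3592; Haddad 0.1460; Petrov 0.1197; Okafor 0.2605; Bergstrom 0.1146.
Raw shares: Orozco 244,081.39; Haddad 99,214.57; Petrov 81,362.92; Okafor 177,054.26; Bergstrom 77,856.87.
Rounded to nearest $10: Orozco $244,080; Haddad $99,210; Petrov $81,360; Okafor $177,050; Bergstrom $77,860. Sum = $679,560.
Difference $679,570 − $679,560 = +$10 applied to largest allocation (Orozco): Orozco becomes $244,090.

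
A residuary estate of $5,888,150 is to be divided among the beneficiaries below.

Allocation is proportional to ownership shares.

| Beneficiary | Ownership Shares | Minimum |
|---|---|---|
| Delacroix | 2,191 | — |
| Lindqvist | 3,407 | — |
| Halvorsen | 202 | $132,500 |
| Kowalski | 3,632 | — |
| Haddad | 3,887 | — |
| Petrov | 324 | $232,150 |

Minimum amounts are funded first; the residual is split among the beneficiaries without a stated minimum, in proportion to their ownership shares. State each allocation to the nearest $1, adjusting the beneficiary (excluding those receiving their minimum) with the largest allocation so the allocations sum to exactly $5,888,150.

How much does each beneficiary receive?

Delacroix: $922,619 · Lindqvist: $1,434,670 · Halvorsen: $132,500 · Kowalski: $1,529,416 · Haddad: $1,636,795 · Petrov: $232,150

Minimums first: Halvorsen $132,500; Petrov $232,150. Balance $5,523,500.
Balance split over remaining ownership shares 13,117: Delacroix 922,618.62 → $922,619; Lindqvist 1,434,669.86 → $1,434,670; Kowalski 1,529,416.18 → $1,529,416; Haddad 1,636,795.34 → $1,636,795.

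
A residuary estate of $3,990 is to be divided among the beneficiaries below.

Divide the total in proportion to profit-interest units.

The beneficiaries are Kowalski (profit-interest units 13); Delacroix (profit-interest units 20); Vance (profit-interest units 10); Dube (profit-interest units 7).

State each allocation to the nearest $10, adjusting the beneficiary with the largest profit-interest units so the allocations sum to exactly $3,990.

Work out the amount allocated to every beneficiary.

Profit-interest units total: 13 + 20 + 10 + 7 = 50.
Unrounded shares: Kowalski 1,037.40; Delacroix 1,596.00; Vance 798.00; Dube 558.60.
After rounding ($10): Kowalski $1,040; Delacroix $1,600; Vance $800; Dube $560. Sum = $4,000.
Difference $3,990 − $4,000 = −$10 applied to largest profit-interest units (Delacroix): Delacroix becomes $1,590.

Kowalski: $1,040; Delacroix: $1,590; Vance: $800; Dube: $560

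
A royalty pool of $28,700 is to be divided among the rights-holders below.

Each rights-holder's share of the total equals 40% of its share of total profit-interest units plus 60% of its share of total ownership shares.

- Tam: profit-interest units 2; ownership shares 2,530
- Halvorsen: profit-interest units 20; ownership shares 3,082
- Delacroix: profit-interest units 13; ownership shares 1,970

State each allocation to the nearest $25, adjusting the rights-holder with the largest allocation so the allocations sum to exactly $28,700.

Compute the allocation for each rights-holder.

Tam: $6,400 · Halvorsen: $13,550 · Delacroix: $8,750

Totals — profit-interest units 35, ownership shares 7,582.
Composite weights (40% profit-interest units + 60% ownership shares): Tam 0.2231; Halvorsen 0.4725; Delacroix 0.3045.
Pro-rata amounts: Tam 6,402.06; Halvorsen 13,559.74; Delacroix 8,738.20.
After rounding ($25): Tam $6,400; Halvorsen $13,550; Delacroix $8,750. Sum = $28,700.
No rounding difference to absorb.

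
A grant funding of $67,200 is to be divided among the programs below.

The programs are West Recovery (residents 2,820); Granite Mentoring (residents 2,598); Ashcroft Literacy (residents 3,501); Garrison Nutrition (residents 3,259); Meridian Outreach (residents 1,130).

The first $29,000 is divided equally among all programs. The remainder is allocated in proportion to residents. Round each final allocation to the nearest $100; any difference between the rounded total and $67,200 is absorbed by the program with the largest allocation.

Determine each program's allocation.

$29,000 shared equally gives $5,800 per program.
Remainder $38,200 by residents (total 13,308): West Recovery 8,094.68 → $8,100; Granite Mentoring 7,457.44 → $7,500; Ashcroft Literacy 10,049.46 → $10,000; Garrison Nutrition 9,354.81 → $9,400; Meridian Outreach 3,243.61 → $3,200.
Totals: West Recovery $5,800 + $8,100 = $13,900; Granite Mentoring $5,800 + $7,500 = $13,300; Ashcroft Literacy $5,800 + $10,000 = $15,800; Garrison Nutrition $5,800 + $9,400 = $15,200; Meridian Outreach $5,800 + $3,200 = $9,000.

West Recovery: $13,900 · Granite Mentoring: $13,300 · Ashcroft Literacy: $15,800 · Garrison Nutrition: $15,200 · Meridian Outreach: $9,000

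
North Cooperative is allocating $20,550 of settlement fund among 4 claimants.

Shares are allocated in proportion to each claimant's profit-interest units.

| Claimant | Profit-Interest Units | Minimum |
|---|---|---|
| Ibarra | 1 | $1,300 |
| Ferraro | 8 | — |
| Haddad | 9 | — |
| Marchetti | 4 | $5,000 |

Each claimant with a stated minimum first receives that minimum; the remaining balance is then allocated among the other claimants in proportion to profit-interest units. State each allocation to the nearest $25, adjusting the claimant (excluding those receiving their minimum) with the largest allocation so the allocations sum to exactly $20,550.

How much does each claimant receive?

Guaranteed amounts: Ibarra $1,300; Marchetti $5,000. Balance $14,250.
Balance split over remaining profit-interest units 17: Ferraro 6,705.88 → $6,700; Haddad 7,544.12 → $7,550.

Ibarra: $1,300 | Ferraro: $6,700 | Haddad: $7,550 | Marchetti: $5,000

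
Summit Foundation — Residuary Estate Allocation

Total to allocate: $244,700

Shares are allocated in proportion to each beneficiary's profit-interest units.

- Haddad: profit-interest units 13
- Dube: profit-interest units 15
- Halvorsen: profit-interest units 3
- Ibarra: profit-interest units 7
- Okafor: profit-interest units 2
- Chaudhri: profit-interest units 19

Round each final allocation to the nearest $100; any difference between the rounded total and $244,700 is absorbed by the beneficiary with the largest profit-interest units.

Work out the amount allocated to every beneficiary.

Haddad: $53,900 · Dube: $62,200 · Halvorsen: $12,400 · Ibarra: $29,000 · Okafor: $8,300 · Chaudhri: $78,900

Total profit-interest units = 59.
Raw shares: Haddad 13/59 × $244,700 = 53,916.95; Dube 15/59 × $244,700 = 62,211.86; Halvorsen 3/59 × $244,700 = 12,442.37; Ibarra 7/59 × $244,700 = 29,032.20; Okafor 2/59 × $244,700 = 8,294.92; Chaudhri 19/59 × $244,700 = 78,801.69.
At nearest $100: Haddad $53,900; Dube $62,200; Halvorsen $12,400; Ibarra $29,000; Okafor $8,300; Chaudhri $78,800. Sum = $244,600.
Difference $244,700 − $244,600 = +$100 applied to largest profit-interest units (Chaudhri): Chaudhri becomes $78,900.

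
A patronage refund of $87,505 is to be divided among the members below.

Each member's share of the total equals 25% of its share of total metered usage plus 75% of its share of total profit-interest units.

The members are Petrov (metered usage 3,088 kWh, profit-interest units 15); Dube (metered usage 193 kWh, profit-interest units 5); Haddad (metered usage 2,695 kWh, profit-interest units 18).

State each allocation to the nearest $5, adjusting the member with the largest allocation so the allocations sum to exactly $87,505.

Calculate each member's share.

Totals — metered usage 5,976, profit-interest units 38.
Composite weights (25% metered usage + 75% profit-interest units): Petrov 0.4252; Dube 0.1068; Haddad 0.4680.
Pro-rata amounts: Petrov 37,210.28; Dube 9,341.87; Haddad 40,952.85.
Rounded to nearest $5: Petrov $37,210; Dube $9,340; Haddad $40,955. Sum = $87,505.
Rounded total matches; no reconciliation needed.

Petrov: $37,210 | Dube: $9,340 | Haddad: $40,955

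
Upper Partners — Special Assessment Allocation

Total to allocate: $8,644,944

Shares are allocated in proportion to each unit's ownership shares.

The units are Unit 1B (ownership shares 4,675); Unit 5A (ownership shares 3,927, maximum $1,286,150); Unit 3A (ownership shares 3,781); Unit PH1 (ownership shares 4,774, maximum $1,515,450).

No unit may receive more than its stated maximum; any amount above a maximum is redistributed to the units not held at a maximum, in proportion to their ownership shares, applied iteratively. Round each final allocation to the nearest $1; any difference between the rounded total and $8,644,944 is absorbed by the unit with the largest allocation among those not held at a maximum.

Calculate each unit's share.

Ownership shares total: 17,157.
Pro-rata shares before constraints: Unit 1B 2,355,604.90; Unit 5A 1,978,708.11; Unit 3A 1,905,142.70; Unit PH1 2,405,488.29.
Cap binds for Unit 5A ($1,286,150), Unit PH1 ($1,515,450); remaining pool $5,843,344 reallocated over remaining ownership shares 8,456.
Redistributed shares: Unit 1B 3,230,562.11 → $3,230,562; Unit 3A 2,612,781.89 → $2,612,782.

Unit 1B: $3,230,562 | Unit 5A: $1,286,150 | Unit 3A: $2,612,782 | Unit PH1: $1,515,450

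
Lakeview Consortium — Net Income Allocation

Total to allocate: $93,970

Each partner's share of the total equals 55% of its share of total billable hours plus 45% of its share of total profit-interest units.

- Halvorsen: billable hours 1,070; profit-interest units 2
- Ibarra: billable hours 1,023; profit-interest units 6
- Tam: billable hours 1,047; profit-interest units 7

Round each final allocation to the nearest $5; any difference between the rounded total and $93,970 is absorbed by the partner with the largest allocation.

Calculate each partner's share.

Totals — billable hours 3,140, profit-interest units 15.
Composite weights (55% billable hours + 45% profit-interest units): Halvorsen 0.2474; Ibarra 0.3592; Tam 0.3934.
Raw shares: Halvorsen 23,250.09; Ibarra 33,752.89; Tam 36,967.02.
At nearest $5: Halvorsen $23,250; Ibarra $33,755; Tam $36,965. Sum = $93,970.
Sum already equals the total — no adjustment.

Halvorsen: $23,250 · Ibarra: $33,755 · Tam: $36,965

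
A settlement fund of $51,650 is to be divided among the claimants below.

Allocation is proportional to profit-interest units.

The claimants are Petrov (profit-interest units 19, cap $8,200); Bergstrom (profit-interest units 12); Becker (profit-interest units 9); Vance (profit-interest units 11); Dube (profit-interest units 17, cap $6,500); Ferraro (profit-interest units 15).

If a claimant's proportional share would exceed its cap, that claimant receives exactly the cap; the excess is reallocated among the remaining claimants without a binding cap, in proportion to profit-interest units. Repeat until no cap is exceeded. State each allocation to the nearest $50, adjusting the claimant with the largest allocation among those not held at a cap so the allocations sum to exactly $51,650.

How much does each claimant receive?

Profit-interest units total: 83.
Unconstrained shares: Petrov 11,823.49; Bergstrom 7,467.47; Becker 5,600.60; Vance 6,845.18; Dube 10,578.92; Ferraro 9,334.34.
Held at cap: Petrov ($8,200), Dube ($6,500); residual $36,950 reallocated over remaining profit-interest units 47.
Redistributed shares: Bergstrom 9,434.04 → $9,450; Becker 7,075.53 → $7,100; Vance 8,647.87 → $8,650; Ferraro 11,792.55 → $11,800.
Rounding difference −$50 applied to Ferraro → $11,750.

Petrov: $8,200 · Bergstrom: $9,450 · Becker: $7,100 · Vance: $8,650 · Dube: $6,500 · Ferraro: $11,750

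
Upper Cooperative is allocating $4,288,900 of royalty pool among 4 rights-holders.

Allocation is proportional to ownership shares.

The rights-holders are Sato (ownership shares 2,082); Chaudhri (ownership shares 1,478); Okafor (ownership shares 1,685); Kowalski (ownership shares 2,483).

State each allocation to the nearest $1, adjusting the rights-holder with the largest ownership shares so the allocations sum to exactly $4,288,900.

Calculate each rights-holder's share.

Sato: $1,155,472; Chaudhri: $820,263; Okafor: $935,144; Kowalski: $1,378,021

Sum of ownership shares: 2,082 + 1,478 + 1,685 + 2,483 = 7,728.
Unrounded shares: Sato 1,155,472.28; Chaudhri 820,263.22; Okafor 935,144.47; Kowalski 1,378,020.02.
At nearest $1: Sato $1,155,472; Chaudhri $820,263; Okafor $935,144; Kowalski $1,378,020. Sum = $4,288,899.
Difference $4,288,900 − $4,288,899 = +$1 applied to largest ownership shares (Kowalski): Kowalski becomes $1,378,021.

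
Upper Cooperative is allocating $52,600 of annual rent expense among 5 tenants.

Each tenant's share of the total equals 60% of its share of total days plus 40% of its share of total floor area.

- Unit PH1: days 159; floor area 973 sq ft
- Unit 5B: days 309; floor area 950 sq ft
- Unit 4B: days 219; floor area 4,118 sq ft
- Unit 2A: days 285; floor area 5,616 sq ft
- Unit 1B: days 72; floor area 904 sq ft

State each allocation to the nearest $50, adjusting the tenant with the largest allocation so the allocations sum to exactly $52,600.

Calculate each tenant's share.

Days total 1,044; floor area total 12,561.
Blended shares (60% days + 40% floor area): Unit PH1 0.1224; Unit 5B 0.2078; Unit 4B 0.2570; Unit 2A 0.3426; Unit 1B 0.0702.
Raw shares: Unit PH1 6,436.35; Unit 5B 10,932.31; Unit 4B 13,518.10; Unit 2A 18,022.46; Unit 1B 3,690.78.
At nearest $50: Unit PH1 $6,450; Unit 5B $10,950; Unit 4B $13,500; Unit 2A $18,000; Unit 1B $3,700. Sum = $52,600.
Rounded total matches; no reconciliation needed.

Unit PH1: $6,450 · Unit 5B: $10,950 · Unit 4B: $13,500 · Unit 2A: $18,000 · Unit 1B: $3,700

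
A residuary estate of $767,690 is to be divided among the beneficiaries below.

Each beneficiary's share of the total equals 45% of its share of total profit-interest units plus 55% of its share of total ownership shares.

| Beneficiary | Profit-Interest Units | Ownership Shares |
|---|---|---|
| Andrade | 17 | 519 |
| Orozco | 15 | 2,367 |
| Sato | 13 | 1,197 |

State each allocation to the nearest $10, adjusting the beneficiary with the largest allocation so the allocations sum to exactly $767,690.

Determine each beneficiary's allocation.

Totals — profit-interest units 45, ownership shares 4,083.
Blended shares (45% profit-interest units + 55% ownership shares): Andrade 0.2399; Orozco 0.4688; Sato 0.2912.
Unrounded shares: Andrade 184,177.91; Orozco 359,928.72; Sato 223,583.37.
Rounded to nearest $10: Andrade $184,180; Orozco $359,930; Sato $223,580. Sum = $767,690.
No rounding difference to absorb.

Andrade: $184,180; Orozco: $359,930; Sato: $223,580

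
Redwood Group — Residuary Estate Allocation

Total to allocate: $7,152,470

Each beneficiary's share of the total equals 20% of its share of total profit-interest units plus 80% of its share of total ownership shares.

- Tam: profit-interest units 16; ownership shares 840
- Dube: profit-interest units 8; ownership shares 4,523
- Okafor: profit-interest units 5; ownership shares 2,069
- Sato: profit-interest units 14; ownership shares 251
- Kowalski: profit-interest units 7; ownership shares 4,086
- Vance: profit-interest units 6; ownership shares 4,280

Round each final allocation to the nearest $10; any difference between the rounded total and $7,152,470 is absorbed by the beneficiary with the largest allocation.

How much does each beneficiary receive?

Totals — profit-interest units 56, ownership shares 16,049.
Combined weights (20% profit-interest units + 80% ownership shares): Tam 0.0990; Dube 0.2540; Okafor 0.1210; Sato 0.0625; Kowalski 0.2287; Vance 0.2348.
Unrounded shares: Tam 708,199.13; Dube 1,816,948.81; Okafor 865,386.60; Sato 447,112.94; Kowalski 1,635,599.96; Vance 1,679,222.56.
Rounded to nearest $10: Tam $708,200; Dube $1,816,950; Okafor $865,390; Sato $447,110; Kowalski $1,635,600; Vance $1,679,220. Sum = $7,152,470.
Sum already equals the total — no adjustment.

Tam: $708,200 · Dube: $1,816,950 · Okafor: $865,390 · Sato: $447,110 · Kowalski: $1,635,600 · Vance: $1,679,220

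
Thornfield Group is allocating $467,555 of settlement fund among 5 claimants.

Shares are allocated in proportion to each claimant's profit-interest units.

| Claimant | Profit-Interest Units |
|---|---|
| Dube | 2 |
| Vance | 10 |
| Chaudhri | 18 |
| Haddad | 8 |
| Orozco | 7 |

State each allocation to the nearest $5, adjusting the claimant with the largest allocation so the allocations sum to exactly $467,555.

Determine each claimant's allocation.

Dube: $20,780 · Vance: $103,900 · Chaudhri: $187,025 · Haddad: $83,120 · Orozco: $72,730

Sum of profit-interest units: 45.
Raw shares: Dube 2/45 × $467,555 = 20,780.22; Vance 10/45 × $467,555 = 103,901.11; Chaudhri 18/45 × $467,555 = 187,022.00; Haddad 8/45 × $467,555 = 83,120.89; Orozco 7/45 × $467,555 = 72,730.78.
After rounding ($5): Dube $20,780; Vance $103,900; Chaudhri $187,020; Haddad $83,120; Orozco $72,730. Sum = $467,550.
Difference $467,555 − $467,550 = +$5 applied to largest allocation (Chaudhri): Chaudhri becomes $187,025.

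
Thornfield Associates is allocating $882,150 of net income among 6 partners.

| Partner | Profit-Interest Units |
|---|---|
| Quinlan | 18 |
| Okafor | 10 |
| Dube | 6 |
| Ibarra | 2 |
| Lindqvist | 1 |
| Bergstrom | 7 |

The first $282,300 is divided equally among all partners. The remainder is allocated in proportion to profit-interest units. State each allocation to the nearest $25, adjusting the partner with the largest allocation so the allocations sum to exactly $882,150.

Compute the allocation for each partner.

Equal tier: $282,300 ÷ 6 = $47,050 apiece.
Remainder $599,850 by profit-interest units (total 44): Quinlan 245,393.18 → $245,400; Okafor 136,329.55 → $136,325; Dube 81,797.73 → $81,800; Ibarra 27,265.91 → $27,275; Lindqvist 13,632.95 → $13,625; Bergstrom 95,430.68 → $95,425.
Totals: Quinlan $47,050 + $245,400 = $292,450; Okafor $47,050 + $136,325 = $183,375; Dube $47,050 + $81,800 = $128,850; Ibarra $47,050 + $27,275 = $74,325; Lindqvist $47,050 + $13,625 = $60,675; Bergstrom $47,050 + $95,425 = $142,475.

Quinlan: $292,450; Okafor: $183,375; Dube: $128,850; Ibarra: $74,325; Lindqvist: $60,675; Bergstrom: $142,475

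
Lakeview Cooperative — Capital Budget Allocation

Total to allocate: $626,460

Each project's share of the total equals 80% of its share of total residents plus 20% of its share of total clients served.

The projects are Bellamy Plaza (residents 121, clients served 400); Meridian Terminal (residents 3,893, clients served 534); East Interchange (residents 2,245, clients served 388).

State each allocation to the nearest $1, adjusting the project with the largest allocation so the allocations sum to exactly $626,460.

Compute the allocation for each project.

Residents total 6,259; clients served total 1,322.
Composite weights (80% residents + 20% clients served): Bellamy Plaza 0.0760; Meridian Terminal 0.5784; East Interchange 0.3456.
Raw shares: Bellamy Plaza 47,598.49; Meridian Terminal 362,328.28; East Interchange 216,533.23.
After rounding ($1): Bellamy Plaza $47,598; Meridian Terminal $362,328; East Interchange $216,533. Sum = $626,459.
Difference $626,460 − $626,459 = +$1 applied to largest allocation (Meridian Terminal): Meridian Terminal becomes $362,329.

Bellamy Plaza: $47,598 | Meridian Terminal: $362,329 | East Interchange: $216,533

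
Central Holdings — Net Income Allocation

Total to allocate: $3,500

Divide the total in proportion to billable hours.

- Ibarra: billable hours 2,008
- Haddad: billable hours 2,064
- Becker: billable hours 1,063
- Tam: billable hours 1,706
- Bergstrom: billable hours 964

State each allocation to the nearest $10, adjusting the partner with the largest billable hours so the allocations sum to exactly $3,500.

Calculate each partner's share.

Ibarra: $900 | Haddad: $920 | Becker: $480 | Tam: $770 | Bergstrom: $430

Total billable hours = 7,805.
Proportional shares: Ibarra 2,008/7,805 × $3,500 = 900.45; Haddad 2,064/7,805 × $3,500 = 925.56; Becker 1,063/7,805 × $3,500 = 476.68; Tam 1,706/7,805 × $3,500 = 765.02; Bergstrom 964/7,805 × $3,500 = 432.29.
After rounding ($10): Ibarra $900; Haddad $930; Becker $480; Tam $770; Bergstrom $430. Sum = $3,510.
Difference $3,500 − $3,510 = −$10 applied to largest billable hours (Haddad): Haddad becomes $920.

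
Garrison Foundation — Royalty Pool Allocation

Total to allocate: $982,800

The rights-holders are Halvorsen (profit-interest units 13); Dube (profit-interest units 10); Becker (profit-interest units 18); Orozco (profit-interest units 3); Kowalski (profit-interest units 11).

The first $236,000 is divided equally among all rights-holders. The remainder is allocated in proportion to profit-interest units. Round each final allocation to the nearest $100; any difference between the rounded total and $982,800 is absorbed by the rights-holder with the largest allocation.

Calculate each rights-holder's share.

Halvorsen: $223,700 | Dube: $183,000 | Becker: $291,600 | Orozco: $87,900 | Kowalski: $196,600

$236,000 shared equally gives $47,200 per rights-holder.
Remainder $746,800 by profit-interest units (total 55): Halvorsen 176,516.36 → $176,500; Dube 135,781.82 → $135,800; Becker 244,407.27 → $244,400; Orozco 40,734.55 → $40,700; Kowalski 149,360.00 → $149,400.
Totals: Halvorsen $47,200 + $176,500 = $223,700; Dube $47,200 + $135,800 = $183,000; Becker $47,200 + $244,400 = $291,600; Orozco $47,200 + $40,700 = $87,900; Kowalski $47,200 + $149,400 = $196,600.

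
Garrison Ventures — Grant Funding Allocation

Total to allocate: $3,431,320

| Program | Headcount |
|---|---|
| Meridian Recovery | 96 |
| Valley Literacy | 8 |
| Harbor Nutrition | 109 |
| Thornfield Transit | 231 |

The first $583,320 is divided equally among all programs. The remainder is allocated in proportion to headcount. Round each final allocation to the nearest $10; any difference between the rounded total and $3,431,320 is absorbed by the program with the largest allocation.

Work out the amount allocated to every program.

$583,320 shared equally gives $145,830 per program.
Remainder $2,848,000 by headcount (total 444): Meridian Recovery 615,783.78 → $615,780; Valley Literacy 51,315.32 → $51,320; Harbor Nutrition 699,171.17 → $699,170; Thornfield Transit 1,481,729.73 → $1,481,730.
Totals: Meridian Recovery $145,830 + $615,780 = $761,610; Valley Literacy $145,830 + $51,320 = $197,150; Harbor Nutrition $145,830 + $699,170 = $845,000; Thornfield Transit $145,830 + $1,481,730 = $1,627,560.

Meridian Recovery: $761,610; Valley Literacy: $197,150; Harbor Nutrition: $845,000; Thornfield Transit: $1,627,560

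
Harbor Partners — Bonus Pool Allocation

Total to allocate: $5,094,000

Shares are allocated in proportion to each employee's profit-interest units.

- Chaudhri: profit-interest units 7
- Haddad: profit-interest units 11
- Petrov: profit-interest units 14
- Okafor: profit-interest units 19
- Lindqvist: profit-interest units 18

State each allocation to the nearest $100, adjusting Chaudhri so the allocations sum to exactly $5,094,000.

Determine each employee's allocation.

Total profit-interest units = 69.
Raw shares: Chaudhri 7/69 × $5,094,000 = 516,782.61; Haddad 11/69 × $5,094,000 = 812,086.96; Petrov 14/69 × $5,094,000 = 1,033,565.22; Okafor 19/69 × $5,094,000 = 1,402,695.65; Lindqvist 18/69 × $5,094,000 = 1,328,869.57.
At nearest $100: Chaudhri $516,800; Haddad $812,100; Petrov $1,033,600; Okafor $1,402,700; Lindqvist $1,328,900. Sum = $5,094,100.
Difference $5,094,000 − $5,094,100 = −$100 applied to Chaudhri: Chaudhri becomes $516,700.

Chaudhri: $516,700 | Haddad: $812,100 | Petrov: $1,033,600 | Okafor: $1,402,700 | Lindqvist: $1,328,900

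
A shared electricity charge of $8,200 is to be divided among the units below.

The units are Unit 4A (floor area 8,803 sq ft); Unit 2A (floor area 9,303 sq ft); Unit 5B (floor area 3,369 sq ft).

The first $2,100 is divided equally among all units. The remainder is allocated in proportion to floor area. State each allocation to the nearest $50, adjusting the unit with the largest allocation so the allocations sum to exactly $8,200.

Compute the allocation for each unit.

First tranche $2,100 split equally: $700 each.
Remainder $6,100 by floor area (total 21,475): Unit 4A 2,500.50 → $2,500; Unit 2A 2,642.53 → $2,650; Unit 5B 956.97 → $950.
Totals: Unit 4A $700 + $2,500 = $3,200; Unit 2A $700 + $2,650 = $3,350; Unit 5B $700 + $950 = $1,650.

Unit 4A: $3,200 · Unit 2A: $3,350 · Unit 5B: $1,650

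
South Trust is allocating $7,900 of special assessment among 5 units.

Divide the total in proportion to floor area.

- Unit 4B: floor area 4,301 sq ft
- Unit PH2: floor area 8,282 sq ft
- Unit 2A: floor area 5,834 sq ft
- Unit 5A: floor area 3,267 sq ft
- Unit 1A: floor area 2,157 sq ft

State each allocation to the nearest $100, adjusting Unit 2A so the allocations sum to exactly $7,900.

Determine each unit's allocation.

Unit 4B: $1,400; Unit PH2: $2,700; Unit 2A: $2,000; Unit 5A: $1,100; Unit 1A: $700

Combined floor area = 23,841.
Raw shares: Unit 4B 4,301/23,841 × $7,900 = 1,425.19; Unit PH2 8,282/23,841 × $7,900 = 2,744.34; Unit 2A 5,834/23,841 × $7,900 = 1,933.17; Unit 5A 3,267/23,841 × $7,900 = 1,082.56; Unit 1A 2,157/23,841 × $7,900 = 714.75.
Rounded to nearest $100: Unit 4B $1,400; Unit PH2 $2,700; Unit 2A $1,900; Unit 5A $1,100; Unit 1A $700. Sum = $7,800.
Difference $7,900 − $7,800 = +$100 applied to Unit 2A: Unit 2A becomes $2,000.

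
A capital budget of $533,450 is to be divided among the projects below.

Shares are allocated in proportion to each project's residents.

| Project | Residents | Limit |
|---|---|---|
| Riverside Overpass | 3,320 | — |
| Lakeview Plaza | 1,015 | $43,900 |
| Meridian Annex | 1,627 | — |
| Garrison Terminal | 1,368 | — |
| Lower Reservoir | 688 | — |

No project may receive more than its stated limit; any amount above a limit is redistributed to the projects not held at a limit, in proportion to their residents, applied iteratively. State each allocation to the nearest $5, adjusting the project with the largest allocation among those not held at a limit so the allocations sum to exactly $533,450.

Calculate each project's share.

Combined residents = 8,018.
Unconstrained shares: Riverside Overpass 220,884.76; Lakeview Plaza 67,529.53; Meridian Annex 108,246.84; Garrison Terminal 91,015.17; Lower Reservoir 45,773.71.
Cap binds for Lakeview Plaza ($43,900); residual $489,550 reallocated over remaining residents 7,003.
Remaining shares: Riverside Overpass 232,087.11 → $232,085; Meridian Annex 113,736.66 → $113,735; Garrison Terminal 95,631.07 → $95,630; Lower Reservoir 48,095.16 → $48,095.
Rounding difference +$5 applied to Riverside Overpass → $232,090.

Riverside Overpass: $232,090 · Lakeview Plaza: $43,900 · Meridian Annex: $113,735 · Garrison Terminal: $95,630 · Lower Reservoir: $48,095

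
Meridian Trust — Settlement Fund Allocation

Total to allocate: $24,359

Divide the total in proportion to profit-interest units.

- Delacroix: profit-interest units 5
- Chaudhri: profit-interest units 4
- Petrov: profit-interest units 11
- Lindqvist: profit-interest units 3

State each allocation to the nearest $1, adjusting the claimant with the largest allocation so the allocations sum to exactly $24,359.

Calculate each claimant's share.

Delacroix: $5,295 · Chaudhri: $4,236 · Petrov: $11,651 · Lindqvist: $3,177

Total profit-interest units = 23.
Proportional shares: Delacroix 5/23 × $24,359 = 5,295.43; Chaudhri 4/23 × $24,359 = 4,236.35; Petrov 11/23 × $24,359 = 11,649.96; Lindqvist 3/23 × $24,359 = 3,177.26.
Rounded to nearest $1: Delacroix $5,295; Chaudhri $4,236; Petrov $11,650; Lindqvist $3,177. Sum = $24,358.
Difference $24,359 − $24,358 = +$1 applied to largest allocation (Petrov): Petrov becomes $11,651.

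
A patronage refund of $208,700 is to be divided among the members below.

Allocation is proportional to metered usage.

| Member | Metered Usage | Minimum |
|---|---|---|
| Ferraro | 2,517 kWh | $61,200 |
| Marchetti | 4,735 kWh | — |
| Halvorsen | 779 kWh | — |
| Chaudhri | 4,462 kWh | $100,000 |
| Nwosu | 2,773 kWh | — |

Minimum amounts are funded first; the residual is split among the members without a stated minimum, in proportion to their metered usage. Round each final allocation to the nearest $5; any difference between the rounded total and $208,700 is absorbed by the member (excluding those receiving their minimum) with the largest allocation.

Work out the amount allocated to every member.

Ferraro: $61,200 | Marchetti: $27,140 | Halvorsen: $4,465 | Chaudhri: $100,000 | Nwosu: $15,895

Guaranteed amounts: Ferraro $61,200; Chaudhri $100,000. Residual $47,500.
Residual split over remaining metered usage 8,287: Marchetti 27,140.40 → $27,140; Halvorsen 4,465.13 → $4,465; Nwosu 15,894.47 → $15,895.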